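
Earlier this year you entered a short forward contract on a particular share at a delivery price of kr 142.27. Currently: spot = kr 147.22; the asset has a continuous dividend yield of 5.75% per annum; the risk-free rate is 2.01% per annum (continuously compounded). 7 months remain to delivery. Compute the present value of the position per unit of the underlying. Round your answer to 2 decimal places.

-kr 1.75

Current fair forward for the remaining 7 months: F = S·e^((r − q)·T), (r − q) = 0.0201 − 0.0575 = -0.0374
F = 147.22 · e^(-0.0374 × 7/12) = 147.22 × 0.978420 = 144.0430
Value of long forward = (F − K)·e^(−rT) = (144.0430 − 142.27) · e^(−0.0201·7/12)
= 1.7730 × 0.988343 = 1.75
Short position value = −(long value) = -kr 1.75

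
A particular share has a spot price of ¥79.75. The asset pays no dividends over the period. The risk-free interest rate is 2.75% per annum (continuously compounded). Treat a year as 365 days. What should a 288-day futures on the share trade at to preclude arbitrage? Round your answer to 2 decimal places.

F = S·e^(rT) = 79.75 · e^(0.0275 × 288/365)
= 79.75 · e^0.021699 = 79.75 × 1.021936
F = ¥81.50

¥81.50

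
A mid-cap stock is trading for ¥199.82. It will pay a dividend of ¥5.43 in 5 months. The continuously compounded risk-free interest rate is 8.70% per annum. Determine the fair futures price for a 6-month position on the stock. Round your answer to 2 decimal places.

¥203.23

PV(dividends) I = 5.43·e^(−0.0870·5/12)
I = 5.2367
F = (S − I)·e^(rT) = (199.82 − 5.2367) · e^(0.0870·6/12)
= 194.5833 · e^0.043500 = 194.5833 × 1.044460 = ¥203.23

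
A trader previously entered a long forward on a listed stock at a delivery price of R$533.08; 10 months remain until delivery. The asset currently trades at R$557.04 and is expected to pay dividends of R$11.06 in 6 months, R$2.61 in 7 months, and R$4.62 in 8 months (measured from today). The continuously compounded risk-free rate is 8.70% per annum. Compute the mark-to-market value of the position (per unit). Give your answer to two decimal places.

R$43.81

PV(remaining dividends) I = 11.06·e^(−0.0870·6/12) + 2.61·e^(−0.0870·7/12) + 4.62·e^(−0.0870·8/12) = 17.4297
Current forward F = (S − I)·e^(rT) = (557.04 − 17.4297)·e^(0.0870·10/12) = 539.6103 × 1.075193 = 580.1852
Value (long) = (F − K)·e^(−rT) = (580.1852 − 533.08) × 0.930066 = 43.8109
Value = R$43.81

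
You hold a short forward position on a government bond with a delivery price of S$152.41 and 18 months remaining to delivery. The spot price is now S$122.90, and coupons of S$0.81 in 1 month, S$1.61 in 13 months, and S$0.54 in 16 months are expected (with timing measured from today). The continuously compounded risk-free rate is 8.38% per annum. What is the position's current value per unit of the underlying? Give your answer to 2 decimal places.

PV(remaining coupons) I = 0.81·e^(−0.0838·1/12) + 1.61·e^(−0.0838·13/12) + 0.54·e^(−0.0838·16/12) = 2.7576
Current forward F = (S − I)·e^(rT) = (122.90 − 2.7576)·e^(0.0838·18/12) = 120.1424 × 1.133942 = 136.2345
Value (long) = (F − K)·e^(−rT) = (136.2345 − 152.41) × 0.881879 = -14.2648
Short position value = −(long value) = S$14.26

S$14.26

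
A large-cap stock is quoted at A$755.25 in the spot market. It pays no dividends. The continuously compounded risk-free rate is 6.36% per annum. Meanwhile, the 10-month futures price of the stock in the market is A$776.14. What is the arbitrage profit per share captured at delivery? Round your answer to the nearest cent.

Fair futures: F* = S·e^(carry·T), with carry = r = 0.0636
F* = 755.25 · e^(0.0636 × 10/12) = 755.25 · e^0.053000 = 755.25 × 1.054430 = A$796.3583
Market A$776.14 < fair A$796.3583: forward underpriced → reverse cash-and-carry (short spot, go long the forward).
At maturity, profit = |F_mkt − F*| = |776.14 − 796.3583| = A$20.22 per share

A$20.22 per share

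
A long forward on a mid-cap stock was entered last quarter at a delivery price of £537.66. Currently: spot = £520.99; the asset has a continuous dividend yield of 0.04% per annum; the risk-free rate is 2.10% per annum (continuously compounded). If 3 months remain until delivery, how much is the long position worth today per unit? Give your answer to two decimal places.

Current fair forward for the remaining 3 months: F = S·e^((r − q)·T), (r − q) = 0.0210 − 0.0004 = 0.0206
F = 520.99 · e^(0.0206 × 3/12) = 520.99 × 1.005163 = 523.6799
Value of long forward = (F − K)·e^(−rT) = (523.6799 − 537.66) · e^(−0.0210·3/12)
= -13.9801 × 0.994764 = -13.91

-£13.91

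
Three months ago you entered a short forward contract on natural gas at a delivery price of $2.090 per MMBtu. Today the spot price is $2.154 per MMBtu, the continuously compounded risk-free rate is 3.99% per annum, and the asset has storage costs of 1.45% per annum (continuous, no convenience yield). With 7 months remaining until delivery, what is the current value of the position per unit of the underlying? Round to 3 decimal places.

-$0.130 per MMBtu

Current fair forward for the remaining 7 months: F = S·e^((r + u)·T), (r + u) = 0.0399 + 0.0145 = 0.0544
F = 2.154 · e^(0.0544 × 7/12) = 2.154 × 1.032242 = 2.2234
Value of long forward = (F − K)·e^(−rT) = (2.2234 − 2.090) · e^(−0.0399·7/12)
= 0.1334 × 0.976994 = 0.130
Short position value = −(long value) = -$0.130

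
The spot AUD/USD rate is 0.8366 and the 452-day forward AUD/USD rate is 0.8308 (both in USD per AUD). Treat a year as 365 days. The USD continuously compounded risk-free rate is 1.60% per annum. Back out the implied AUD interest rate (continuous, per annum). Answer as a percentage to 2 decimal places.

2.16%

F = S·e^((r_USD − r_AUD)T) ⇒ r_AUD = r_USD − ln(F/S)/T
ln(0.8308/0.8366) = -0.006957; /(452/365) = -0.005618
r_AUD = 0.0160 + 0.005618 = 0.021618
r_AUD = 2.16%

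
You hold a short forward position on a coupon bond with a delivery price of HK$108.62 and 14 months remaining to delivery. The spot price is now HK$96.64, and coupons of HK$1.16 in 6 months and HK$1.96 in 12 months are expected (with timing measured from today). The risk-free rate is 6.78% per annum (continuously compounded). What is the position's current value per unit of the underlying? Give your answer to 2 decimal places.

PV(remaining coupons) I = 1.16·e^(−0.0678·6/12) + 1.96·e^(−0.0678·12/12) = 2.9529
Current forward F = (S − I)·e^(rT) = (96.64 − 2.9529)·e^(0.0678·14/12) = 93.6871 × 1.082313 = 101.3988
Value (long) = (F − K)·e^(−rT) = (101.3988 − 108.62) × 0.923948 = -6.6720
Short position value = −(long value) = HK$6.67

HK$6.67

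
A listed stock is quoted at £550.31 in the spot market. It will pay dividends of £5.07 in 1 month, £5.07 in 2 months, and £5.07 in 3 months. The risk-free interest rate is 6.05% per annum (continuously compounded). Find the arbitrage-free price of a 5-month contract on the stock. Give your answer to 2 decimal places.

£548.92

PV(dividends) I = 5.07·e^(−0.0605·1/12) + 5.07·e^(−0.0605·2/12) + 5.07·e^(−0.0605·3/12)
I = 5.0445 + 5.0191 + 4.9939 = 15.0575
F = (S − I)·e^(rT) = (550.31 − 15.0575) · e^(0.0605·5/12)
= 535.2525 · e^0.025208 = 535.2525 × 1.025528 = £548.92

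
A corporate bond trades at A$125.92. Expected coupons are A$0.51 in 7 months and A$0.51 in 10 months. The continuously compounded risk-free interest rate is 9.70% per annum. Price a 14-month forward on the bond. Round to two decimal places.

PV(coupons) I = 0.51·e^(−0.0970·7/12) + 0.51·e^(−0.0970·10/12)
I = 0.4819 + 0.4704 = 0.9523
F = (S − I)·e^(rT) = (125.92 − 0.9523) · e^(0.0970·14/12)
= 124.9677 · e^0.113167 = 124.9677 × 1.119819 = A$139.94

A$139.94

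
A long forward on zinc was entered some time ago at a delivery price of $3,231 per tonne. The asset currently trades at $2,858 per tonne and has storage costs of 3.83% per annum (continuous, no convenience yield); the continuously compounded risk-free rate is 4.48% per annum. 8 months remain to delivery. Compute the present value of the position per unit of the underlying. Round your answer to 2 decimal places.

-$204.01 per tonne

Current fair forward for the remaining 8 months: F = S·e^((r + u)·T), (r + u) = 0.0448 + 0.0383 = 0.0831
F = 2858 · e^(0.0831 × 8/12) = 2858 × 1.05696332 = 3020.8012
Value of long forward = (F − K)·e^(−rT) = (3020.8012 − 3231) · e^(−0.0448·8/12)
= -210.1988 × 0.97057493 = -204.01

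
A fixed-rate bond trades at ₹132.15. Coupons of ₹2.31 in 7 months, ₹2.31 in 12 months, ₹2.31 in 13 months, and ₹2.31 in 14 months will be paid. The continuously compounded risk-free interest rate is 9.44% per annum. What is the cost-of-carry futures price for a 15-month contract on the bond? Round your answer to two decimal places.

₹139.20

PV(coupons) I = 2.31·e^(−0.0944·7/12) + 2.31·e^(−0.0944·12/12) + 2.31·e^(−0.0944·13/12) + 2.31·e^(−0.0944·14/12)
I = 2.1862 + 2.1019 + 2.0854 + 2.0691 = 8.4426
F = (S − I)·e^(rT) = (132.15 − 8.4426) · e^(0.0944·15/12)
= 123.7074 · e^0.118000 = 123.7074 × 1.125244 = ₹139.20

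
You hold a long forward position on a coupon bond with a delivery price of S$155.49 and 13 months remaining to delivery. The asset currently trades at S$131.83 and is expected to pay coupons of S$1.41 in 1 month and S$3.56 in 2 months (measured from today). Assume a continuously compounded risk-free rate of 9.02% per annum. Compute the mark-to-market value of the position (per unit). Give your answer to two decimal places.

PV(remaining coupons) I = 1.41·e^(−0.0902·1/12) + 3.56·e^(−0.0902·2/12) = 4.9063
Current forward F = (S − I)·e^(rT) = (131.83 − 4.9063)·e^(0.0902·13/12) = 126.9237 × 1.102650 = 139.9524
Value (long) = (F − K)·e^(−rT) = (139.9524 − 155.49) × 0.906906 = -14.0911
Value = -S$14.09

-S$14.09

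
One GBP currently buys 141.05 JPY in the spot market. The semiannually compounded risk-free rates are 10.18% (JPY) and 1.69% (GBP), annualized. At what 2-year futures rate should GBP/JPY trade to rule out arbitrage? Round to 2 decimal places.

By covered interest parity, F = S · (1+r_JPY/2)^(2T) / (1+r_GBP/2)^(2T)
= 141.05 × 1.219679 / 1.034231 = 141.05 × 1.179310
F = 166.34 JPY per GBP

166.34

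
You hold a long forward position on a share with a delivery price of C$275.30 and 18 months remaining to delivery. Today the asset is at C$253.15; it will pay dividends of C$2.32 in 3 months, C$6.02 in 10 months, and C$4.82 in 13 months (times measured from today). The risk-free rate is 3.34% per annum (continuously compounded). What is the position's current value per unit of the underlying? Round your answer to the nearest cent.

-C$21.50

PV(remaining dividends) I = 2.32·e^(−0.0334·3/12) + 6.02·e^(−0.0334·10/12) + 4.82·e^(−0.0334·13/12) = 12.8042
Current forward F = (S − I)·e^(rT) = (253.15 − 12.8042)·e^(0.0334·18/12) = 240.3458 × 1.051376 = 252.6938
Value (long) = (F − K)·e^(−rT) = (252.6938 − 275.30) × 0.951134 = -21.5015
Value = -C$21.50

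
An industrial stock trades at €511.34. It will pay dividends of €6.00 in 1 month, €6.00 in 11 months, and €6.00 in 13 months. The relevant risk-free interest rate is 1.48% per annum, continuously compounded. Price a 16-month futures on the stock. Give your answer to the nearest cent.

€503.36

PV(dividends) I = 6.00·e^(−0.0148·1/12) + 6.00·e^(−0.0148·11/12) + 6.00·e^(−0.0148·13/12)
I = 5.9926 + 5.9191 + 5.9046 = 17.8163
F = (S − I)·e^(rT) = (511.34 − 17.8163) · e^(0.0148·16/12)
= 493.5237 · e^0.019733 = 493.5237 × 1.019929 = €503.36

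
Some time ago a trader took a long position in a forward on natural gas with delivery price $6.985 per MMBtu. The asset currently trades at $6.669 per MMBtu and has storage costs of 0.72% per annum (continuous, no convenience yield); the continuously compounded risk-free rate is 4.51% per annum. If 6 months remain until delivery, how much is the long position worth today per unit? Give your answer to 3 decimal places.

Current fair forward for the remaining 6 months: F = S·e^((r + u)·T), (r + u) = 0.0451 + 0.0072 = 0.0523
F = 6.669 · e^(0.0523 × 6/12) = 6.669 × 1.026495 = 6.8457
Value of long forward = (F − K)·e^(−rT) = (6.8457 − 6.985) · e^(−0.0451·6/12)
= -0.1393 × 0.977702 = -0.136

-$0.136 per MMBtu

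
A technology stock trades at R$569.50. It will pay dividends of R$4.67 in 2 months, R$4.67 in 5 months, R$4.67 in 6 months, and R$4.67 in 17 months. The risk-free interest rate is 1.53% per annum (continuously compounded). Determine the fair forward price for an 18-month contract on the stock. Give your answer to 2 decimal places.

R$563.79

PV(dividends) I = 4.67·e^(−0.0153·2/12) + 4.67·e^(−0.0153·5/12) + 4.67·e^(−0.0153·6/12) + 4.67·e^(−0.0153·17/12)
I = 4.6581 + 4.6403 + 4.6344 + 4.5699 = 18.5027
F = (S − I)·e^(rT) = (569.50 − 18.5027) · e^(0.0153·18/12)
= 550.9973 · e^0.022950 = 550.9973 × 1.023215 = R$563.79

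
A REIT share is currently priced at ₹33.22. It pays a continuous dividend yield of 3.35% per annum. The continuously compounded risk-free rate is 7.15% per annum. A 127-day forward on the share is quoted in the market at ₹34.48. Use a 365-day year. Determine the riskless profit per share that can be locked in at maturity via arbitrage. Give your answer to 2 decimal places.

₹0.82 per share

Fair forward: F* = S·e^(carry·T), with carry = (r − q) = 0.0715 − 0.0335 = 0.0380
F* = 33.22 · e^(0.0380 × 127/365) = 33.22 · e^0.013222 = 33.22 × 1.013310 = ₹33.6622
Market ₹34.48 > fair ₹33.6622: forward overpriced → cash-and-carry (buy spot, short the forward).
At maturity, profit = |F_mkt − F*| = |34.48 − 33.6622| = ₹0.82 per share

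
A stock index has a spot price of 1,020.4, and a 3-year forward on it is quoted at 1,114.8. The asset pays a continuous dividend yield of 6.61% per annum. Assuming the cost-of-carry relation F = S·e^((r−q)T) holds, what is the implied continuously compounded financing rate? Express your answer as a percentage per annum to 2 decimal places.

9.56%

From F = S·e^((r−q)T): (r − q) = ln(F/S)/T
ln(1114.8/1020.4) = ln(1.092513) = 0.088481
(r − q) = 0.088481 / (3) = 0.029494
r = ln(F/S)/T + q = 0.029494 + 0.0661 = 0.095594
r = 9.56%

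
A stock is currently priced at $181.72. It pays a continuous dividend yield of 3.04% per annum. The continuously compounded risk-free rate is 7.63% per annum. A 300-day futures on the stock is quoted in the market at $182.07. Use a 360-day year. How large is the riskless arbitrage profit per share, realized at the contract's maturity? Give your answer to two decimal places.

$6.74 per share

Fair futures: F* = S·e^(carry·T), with carry = (r − q) = 0.0763 − 0.0304 = 0.0459
F* = 181.72 · e^(0.0459 × 300/360) = 181.72 · e^0.038250 = 181.72 × 1.038991 = $188.8054
Market $182.07 < fair $188.8054: forward underpriced → reverse cash-and-carry (short spot, go long the forward).
At maturity, profit = |F_mkt − F*| = |182.07 − 188.8054| = $6.74 per share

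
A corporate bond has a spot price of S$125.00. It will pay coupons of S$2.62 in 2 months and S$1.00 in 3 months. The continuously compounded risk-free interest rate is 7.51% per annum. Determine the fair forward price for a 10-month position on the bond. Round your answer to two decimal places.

PV(coupons) I = 2.62·e^(−0.0751·2/12) + 1.00·e^(−0.0751·3/12)
I = 2.5874 + 0.9814 = 3.5688
F = (S − I)·e^(rT) = (125.00 − 3.5688) · e^(0.0751·10/12)
= 121.4312 · e^0.062583 = 121.4312 × 1.064583 = S$129.27

S$129.27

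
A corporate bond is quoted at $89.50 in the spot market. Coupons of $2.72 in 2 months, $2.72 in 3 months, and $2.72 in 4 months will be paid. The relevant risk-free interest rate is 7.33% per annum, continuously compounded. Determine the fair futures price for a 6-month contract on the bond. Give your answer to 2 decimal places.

$84.53

PV(coupons) I = 2.72·e^(−0.0733·2/12) + 2.72·e^(−0.0733·3/12) + 2.72·e^(−0.0733·4/12)
I = 2.6870 + 2.6706 + 2.6543 = 8.0119
F = (S − I)·e^(rT) = (89.50 − 8.0119) · e^(0.0733·6/12)
= 81.4881 · e^0.036650 = 81.4881 × 1.037330 = $84.53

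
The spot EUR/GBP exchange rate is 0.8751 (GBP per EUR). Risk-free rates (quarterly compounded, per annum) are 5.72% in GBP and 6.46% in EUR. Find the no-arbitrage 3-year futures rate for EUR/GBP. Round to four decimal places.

0.8562

By covered interest parity, F = S · (1+r_GBP/4)^(4T) / (1+r_EUR/4)^(4T)
= 0.8751 × 1.185761 / 1.211976 = 0.8751 × 0.978370
F = 0.8562 GBP per EUR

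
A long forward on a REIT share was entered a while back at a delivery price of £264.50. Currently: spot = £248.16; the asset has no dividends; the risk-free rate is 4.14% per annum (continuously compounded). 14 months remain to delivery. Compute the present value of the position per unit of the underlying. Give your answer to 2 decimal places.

-£3.87

Current fair forward for the remaining 14 months: F = S·e^(r·T), r = 0.0414
F = 248.16 · e^(0.0414 × 14/12) = 248.16 × 1.049485 = 260.4402
Value of long forward = (F − K)·e^(−rT) = (260.4402 − 264.50) · e^(−0.0414·14/12)
= -4.0598 × 0.952848 = -3.87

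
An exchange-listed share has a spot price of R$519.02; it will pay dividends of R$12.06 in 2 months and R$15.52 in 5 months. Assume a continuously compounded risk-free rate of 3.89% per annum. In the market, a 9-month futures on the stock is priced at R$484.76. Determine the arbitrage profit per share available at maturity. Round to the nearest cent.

PV(dividends) I = 12.06·e^(−0.0389·2/12) + 15.52·e^(−0.0389·5/12) = 27.2525
Fair futures F* = (S − I)·e^(rT) = (519.02 − 27.2525)·e^0.029175 = 491.7675 × 1.029605 = 506.3263
Market R$484.76 < fair 506.3263: forward underpriced → reverse cash-and-carry (short the stock, invest proceeds at r, pay the dividends, go long the forward).
Profit at T = |F_mkt − F*| = |484.76 − 506.3263| = R$21.57 per share

R$21.57 per share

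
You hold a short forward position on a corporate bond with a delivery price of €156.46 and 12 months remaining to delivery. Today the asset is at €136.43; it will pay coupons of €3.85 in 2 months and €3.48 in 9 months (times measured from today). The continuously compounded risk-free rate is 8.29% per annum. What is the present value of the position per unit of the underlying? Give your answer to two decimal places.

PV(remaining coupons) I = 3.85·e^(−0.0829·2/12) + 3.48·e^(−0.0829·9/12) = 7.0674
Current forward F = (S − I)·e^(rT) = (136.43 − 7.0674)·e^(0.0829·12/12) = 129.3626 × 1.086433 = 140.5438
Value (long) = (F − K)·e^(−rT) = (140.5438 − 156.46) × 0.920443 = -14.6500
Short position value = −(long value) = €14.65

€14.65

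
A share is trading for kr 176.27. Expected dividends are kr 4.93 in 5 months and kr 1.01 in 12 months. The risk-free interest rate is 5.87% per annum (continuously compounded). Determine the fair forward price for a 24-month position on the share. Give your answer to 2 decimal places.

PV(dividends) I = 4.93·e^(−0.0587·5/12) + 1.01·e^(−0.0587·12/12)
I = 4.8109 + 0.9524 = 5.7633
F = (S − I)·e^(rT) = (176.27 − 5.7633) · e^(0.0587·24/12)
= 170.5067 · e^0.117400 = 170.5067 × 1.124569 = kr 191.75

kr 191.75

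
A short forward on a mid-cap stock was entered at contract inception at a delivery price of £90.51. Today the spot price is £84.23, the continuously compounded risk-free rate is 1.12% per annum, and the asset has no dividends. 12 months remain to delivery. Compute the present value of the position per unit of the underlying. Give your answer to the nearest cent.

£5.27

Current fair forward for the remaining 12 months: F = S·e^(r·T), r = 0.0112
F = 84.23 · e^(0.0112 × 12/12) = 84.23 × 1.011263 = 85.1787
Value of long forward = (F − K)·e^(−rT) = (85.1787 − 90.51) · e^(−0.0112·12/12)
= -5.3313 × 0.988862 = -5.27
Short position value = −(long value) = £5.27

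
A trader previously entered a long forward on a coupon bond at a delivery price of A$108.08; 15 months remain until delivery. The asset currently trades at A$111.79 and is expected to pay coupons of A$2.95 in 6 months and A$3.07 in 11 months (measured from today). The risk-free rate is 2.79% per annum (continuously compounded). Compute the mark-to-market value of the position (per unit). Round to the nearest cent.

A$1.51

PV(remaining coupons) I = 2.95·e^(−0.0279·6/12) + 3.07·e^(−0.0279·11/12) = 5.9016
Current forward F = (S − I)·e^(rT) = (111.79 − 5.9016)·e^(0.0279·15/12) = 105.8884 × 1.035490 = 109.6464
Value (long) = (F − K)·e^(−rT) = (109.6464 − 108.08) × 0.965726 = 1.5127
Value = A$1.51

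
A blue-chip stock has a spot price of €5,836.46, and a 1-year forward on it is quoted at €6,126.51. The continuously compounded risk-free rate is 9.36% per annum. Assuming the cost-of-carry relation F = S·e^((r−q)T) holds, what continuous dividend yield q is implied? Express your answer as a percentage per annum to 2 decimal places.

From F = S·e^((r−q)T): (r − q) = ln(F/S)/T
ln(6126.51/5836.46) = ln(1.049696) = 0.048501
(r − q) = 0.048501 / (1) = 0.048501
q = r − ln(F/S)/T = 0.0936 − 0.048501 = 0.045099
q = 4.51%

4.51%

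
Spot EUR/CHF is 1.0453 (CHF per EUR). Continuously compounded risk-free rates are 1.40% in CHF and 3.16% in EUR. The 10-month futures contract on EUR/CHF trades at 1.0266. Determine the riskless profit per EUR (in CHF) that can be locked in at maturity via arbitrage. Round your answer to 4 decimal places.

Fair futures: F* = S·e^(carry·T), with carry = (r_CHF − r_EUR) = 0.0140 − 0.0316 = -0.0176
F* = 1.0453 · e^(-0.0176 × 10/12) = 1.0453 · e^-0.014667 = 1.0453 × 0.985440 = 1.0301
Market 1.0266 < fair 1.0301: forward underpriced → reverse cash-and-carry (short spot, go long the forward).
At maturity, profit = |F_mkt − F*| = |1.0266 − 1.0301| = 0.0035 per EUR (in CHF)

0.0035 per EUR (in CHF)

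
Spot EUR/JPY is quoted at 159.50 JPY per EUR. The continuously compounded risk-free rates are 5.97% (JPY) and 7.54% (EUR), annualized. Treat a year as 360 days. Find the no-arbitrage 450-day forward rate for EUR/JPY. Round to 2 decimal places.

156.40

F = S·e^((r_JPY − r_EUR)T) = 159.50 · e^((0.0597 − 0.0754) × 450/360)
= 159.50 · e^-0.019625 = 159.50 × 0.980566
F = 156.40 JPY per EUR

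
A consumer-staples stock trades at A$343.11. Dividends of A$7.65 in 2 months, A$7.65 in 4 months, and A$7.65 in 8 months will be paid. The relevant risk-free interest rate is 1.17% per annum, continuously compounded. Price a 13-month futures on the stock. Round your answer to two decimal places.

A$324.35

PV(dividends) I = 7.65·e^(−0.0117·2/12) + 7.65·e^(−0.0117·4/12) + 7.65·e^(−0.0117·8/12)
I = 7.6351 + 7.6202 + 7.5906 = 22.8459
F = (S − I)·e^(rT) = (343.11 − 22.8459) · e^(0.0117·13/12)
= 320.2641 · e^0.012675 = 320.2641 × 1.012756 = A$324.35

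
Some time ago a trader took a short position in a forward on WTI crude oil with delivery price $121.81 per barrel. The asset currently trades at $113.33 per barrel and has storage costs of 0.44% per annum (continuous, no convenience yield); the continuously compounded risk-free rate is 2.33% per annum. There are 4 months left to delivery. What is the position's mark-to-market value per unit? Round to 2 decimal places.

$7.37 per barrel

Current fair forward for the remaining 4 months: F = S·e^((r + u)·T), (r + u) = 0.0233 + 0.0044 = 0.0277
F = 113.33 · e^(0.0277 × 4/12) = 113.33 × 1.009276 = 114.3812
Value of long forward = (F − K)·e^(−rT) = (114.3812 − 121.81) · e^(−0.0233·4/12)
= -7.4288 × 0.992263 = -7.37
Short position value = −(long value) = $7.37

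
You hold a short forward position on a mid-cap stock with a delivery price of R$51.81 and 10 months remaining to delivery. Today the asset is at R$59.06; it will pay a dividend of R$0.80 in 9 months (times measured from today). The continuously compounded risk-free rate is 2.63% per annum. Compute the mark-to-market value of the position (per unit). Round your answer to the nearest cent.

-R$7.59

PV(remaining dividends) I = 0.80·e^(−0.0263·9/12) = 0.7844
Current forward F = (S − I)·e^(rT) = (59.06 − 0.7844)·e^(0.0263·10/12) = 58.2756 × 1.022159 = 59.5669
Value (long) = (F − K)·e^(−rT) = (59.5669 − 51.81) × 0.978322 = 7.5887
Short position value = −(long value) = -R$7.59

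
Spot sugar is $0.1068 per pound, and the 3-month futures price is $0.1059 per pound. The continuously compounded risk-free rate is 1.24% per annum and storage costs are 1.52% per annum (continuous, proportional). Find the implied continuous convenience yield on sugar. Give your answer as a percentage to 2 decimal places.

F = S·e^((r+u−y)T) ⇒ (r+u−y) = ln(F/S)/T
ln(0.1059/0.1068) = -0.008463; /T ⇒ -0.033852
y = r + u − ln(F/S)/T = 0.0124 + 0.0152 + 0.033852 = 0.061452
y = 6.15%

6.15%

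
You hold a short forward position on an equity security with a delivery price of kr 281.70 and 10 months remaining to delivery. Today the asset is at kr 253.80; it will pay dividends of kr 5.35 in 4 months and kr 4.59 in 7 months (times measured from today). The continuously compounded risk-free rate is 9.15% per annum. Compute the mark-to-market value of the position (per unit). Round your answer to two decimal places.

PV(remaining dividends) I = 5.35·e^(−0.0915·4/12) + 4.59·e^(−0.0915·7/12) = 9.5407
Current forward F = (S − I)·e^(rT) = (253.80 − 9.5407)·e^(0.0915·10/12) = 244.2593 × 1.079232 = 263.6125
Value (long) = (F − K)·e^(−rT) = (263.6125 − 281.70) × 0.926585 = -16.7596
Short position value = −(long value) = kr 16.76

kr 16.76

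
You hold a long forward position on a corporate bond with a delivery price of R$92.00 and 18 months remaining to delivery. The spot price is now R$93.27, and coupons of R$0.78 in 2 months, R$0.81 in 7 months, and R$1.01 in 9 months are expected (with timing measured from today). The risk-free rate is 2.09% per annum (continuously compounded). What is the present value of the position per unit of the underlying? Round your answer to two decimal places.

R$1.54

PV(remaining coupons) I = 0.78·e^(−0.0209·2/12) + 0.81·e^(−0.0209·7/12) + 1.01·e^(−0.0209·9/12) = 2.5718
Current forward F = (S − I)·e^(rT) = (93.27 − 2.5718)·e^(0.0209·18/12) = 90.6982 × 1.031847 = 93.5867
Value (long) = (F − K)·e^(−rT) = (93.5867 − 92.00) × 0.969136 = 1.5377
Value = R$1.54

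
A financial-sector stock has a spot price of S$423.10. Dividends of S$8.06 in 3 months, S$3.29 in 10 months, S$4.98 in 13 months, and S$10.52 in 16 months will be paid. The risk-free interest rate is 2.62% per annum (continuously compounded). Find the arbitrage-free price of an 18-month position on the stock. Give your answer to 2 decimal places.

S$412.78

PV(dividends) I = 8.06·e^(−0.0262·3/12) + 3.29·e^(−0.0262·10/12) + 4.98·e^(−0.0262·13/12) + 10.52·e^(−0.0262·16/12)
I = 8.0074 + 3.2189 + 4.8406 + 10.1588 = 26.2257
F = (S − I)·e^(rT) = (423.10 − 26.2257) · e^(0.0262·18/12)
= 396.8743 · e^0.039300 = 396.8743 × 1.040082 = S$412.78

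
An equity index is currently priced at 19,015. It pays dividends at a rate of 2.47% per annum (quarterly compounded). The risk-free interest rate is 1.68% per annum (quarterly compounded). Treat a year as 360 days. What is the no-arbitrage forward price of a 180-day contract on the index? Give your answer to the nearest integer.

F = S · (1+r/4)^(4T) / (1+q/4)^(4T)
= 19015 × 1.008418 / 1.012388 = 19015 × 0.996079
F = 18,940

18,940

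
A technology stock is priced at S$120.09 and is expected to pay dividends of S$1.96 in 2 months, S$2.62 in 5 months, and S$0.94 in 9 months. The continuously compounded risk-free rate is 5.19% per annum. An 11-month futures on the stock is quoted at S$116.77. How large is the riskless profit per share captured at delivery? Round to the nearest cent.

PV(dividends) I = 1.96·e^(−0.0519·2/12) + 2.62·e^(−0.0519·5/12) + 0.94·e^(−0.0519·9/12) = 5.4112
Fair futures F* = (S − I)·e^(rT) = (120.09 − 5.4112)·e^0.047575 = 114.6788 × 1.048725 = 120.2665
Market S$116.77 < fair 120.2665: forward underpriced → reverse cash-and-carry (short the stock, invest proceeds at r, pay the dividends, go long the forward).
Profit at T = |F_mkt − F*| = |116.77 − 120.2665| = S$3.50 per share

S$3.50 per share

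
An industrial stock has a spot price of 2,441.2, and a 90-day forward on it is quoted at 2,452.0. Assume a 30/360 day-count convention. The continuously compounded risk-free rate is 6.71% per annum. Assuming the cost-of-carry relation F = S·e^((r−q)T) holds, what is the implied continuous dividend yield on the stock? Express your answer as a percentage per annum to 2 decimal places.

From F = S·e^((r−q)T): (r − q) = ln(F/S)/T
ln(2452.0/2441.2) = ln(1.004424) = 0.004414
(r − q) = 0.004414 / (90/360) = 0.017656
q = r − ln(F/S)/T = 0.0671 − 0.017656 = 0.049444
q = 4.94%

4.94%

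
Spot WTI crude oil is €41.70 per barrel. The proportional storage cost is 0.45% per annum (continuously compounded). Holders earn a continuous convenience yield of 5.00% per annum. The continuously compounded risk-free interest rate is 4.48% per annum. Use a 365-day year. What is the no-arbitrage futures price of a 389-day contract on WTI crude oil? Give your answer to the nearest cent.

Net carry = r + u − y = 0.0448 + 0.0045 − 0.0500 = -0.0007
F = S·e^((r+u−y)T) = 41.70 · e^(-0.0007 × 389/365) = 41.70 · e^-0.000746
= 41.70 × 0.999254 = €41.67 per barrel

€41.67 per barrel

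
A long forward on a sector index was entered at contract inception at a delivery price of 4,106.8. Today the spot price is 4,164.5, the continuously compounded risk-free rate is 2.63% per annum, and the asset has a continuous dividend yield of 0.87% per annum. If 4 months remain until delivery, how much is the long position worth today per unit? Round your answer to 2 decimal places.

81.49

Current fair forward for the remaining 4 months: F = S·e^((r − q)·T), (r − q) = 0.0263 − 0.0087 = 0.0176
F = 4164.5 · e^(0.0176 × 4/12) = 4164.5 × 1.00588391 = 4189.0035
Value of long forward = (F − K)·e^(−rT) = (4189.0035 − 4106.8) · e^(−0.0263·4/12)
= 82.2035 × 0.99127165 = 81.49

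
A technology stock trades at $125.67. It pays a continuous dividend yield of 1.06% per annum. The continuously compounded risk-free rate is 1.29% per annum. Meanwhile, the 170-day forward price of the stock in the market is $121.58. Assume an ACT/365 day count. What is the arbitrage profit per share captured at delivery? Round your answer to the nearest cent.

$4.22 per share

Fair forward: F* = S·e^(carry·T), with carry = (r − q) = 0.0129 − 0.0106 = 0.0023
F* = 125.67 · e^(0.0023 × 170/365) = 125.67 · e^0.001071 = 125.67 × 1.001072 = $125.8047
Market $121.58 < fair $125.8047: forward underpriced → reverse cash-and-carry (short spot, go long the forward).
At maturity, profit = |F_mkt − F*| = |121.58 − 125.8047| = $4.22 per share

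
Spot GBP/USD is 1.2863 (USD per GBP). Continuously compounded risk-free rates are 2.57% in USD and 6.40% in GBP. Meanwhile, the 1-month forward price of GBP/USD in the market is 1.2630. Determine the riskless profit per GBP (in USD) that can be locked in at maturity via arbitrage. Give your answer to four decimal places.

0.0192 per GBP (in USD)

Fair forward: F* = S·e^(carry·T), with carry = (r_USD − r_GBP) = 0.0257 − 0.0640 = -0.0383
F* = 1.2863 · e^(-0.0383 × 1/12) = 1.2863 · e^-0.003192 = 1.2863 × 0.996813 = 1.2822
Market 1.2630 < fair 1.2822: forward underpriced → reverse cash-and-carry (short spot, go long the forward).
At maturity, profit = |F_mkt − F*| = |1.2630 − 1.2822| = 0.0192 per GBP (in USD)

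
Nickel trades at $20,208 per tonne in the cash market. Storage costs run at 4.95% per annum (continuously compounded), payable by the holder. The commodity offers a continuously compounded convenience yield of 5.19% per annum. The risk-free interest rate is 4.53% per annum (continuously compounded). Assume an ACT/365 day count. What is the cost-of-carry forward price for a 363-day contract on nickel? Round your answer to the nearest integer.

$21,089 per tonne

Net carry = r + u − y = 0.0453 + 0.0495 − 0.0519 = 0.0429
F = S·e^((r+u−y)T) = 20208 · e^(0.0429 × 363/365) = 20208 · e^0.042665
= 20208 × 1.043588 = $21,089 per tonne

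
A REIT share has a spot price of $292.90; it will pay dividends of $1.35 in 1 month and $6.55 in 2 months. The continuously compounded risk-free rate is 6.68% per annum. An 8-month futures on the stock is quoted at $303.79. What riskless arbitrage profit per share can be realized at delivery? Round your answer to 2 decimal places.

PV(dividends) I = 1.35·e^(−0.0668·1/12) + 6.55·e^(−0.0668·2/12) = 7.8200
Fair futures F* = (S − I)·e^(rT) = (292.90 − 7.8200)·e^0.044533 = 285.0800 × 1.045539 = 298.0623
Market $303.79 > fair 298.0623: forward overpriced → cash-and-carry (borrow at r, buy the stock and collect the dividends, short the forward).
Profit at T = |F_mkt − F*| = |303.79 − 298.0623| = $5.73 per share

$5.73 per share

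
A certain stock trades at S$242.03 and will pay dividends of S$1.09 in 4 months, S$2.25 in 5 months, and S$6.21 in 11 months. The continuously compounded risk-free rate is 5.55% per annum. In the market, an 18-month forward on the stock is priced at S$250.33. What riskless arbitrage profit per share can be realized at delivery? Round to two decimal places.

S$2.74 per share

PV(dividends) I = 1.09·e^(−0.0555·4/12) + 2.25·e^(−0.0555·5/12) + 6.21·e^(−0.0555·11/12) = 9.1706
Fair forward F* = (S − I)·e^(rT) = (242.03 − 9.1706)·e^0.083250 = 232.8594 × 1.086813 = 253.0746
Market S$250.33 < fair 253.0746: forward underpriced → reverse cash-and-carry (short the stock, invest proceeds at r, pay the dividends, go long the forward).
Profit at T = |F_mkt − F*| = |250.33 − 253.0746| = S$2.74 per share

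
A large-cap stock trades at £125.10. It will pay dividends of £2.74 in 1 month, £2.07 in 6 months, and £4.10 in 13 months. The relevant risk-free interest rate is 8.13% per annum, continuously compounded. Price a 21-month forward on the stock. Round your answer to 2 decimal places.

PV(dividends) I = 2.74·e^(−0.0813·1/12) + 2.07·e^(−0.0813·6/12) + 4.10·e^(−0.0813·13/12)
I = 2.7215 + 1.9875 + 3.7543 = 8.4633
F = (S − I)·e^(rT) = (125.10 − 8.4633) · e^(0.0813·21/12)
= 116.6367 · e^0.142275 = 116.6367 × 1.152894 = £134.47

£134.47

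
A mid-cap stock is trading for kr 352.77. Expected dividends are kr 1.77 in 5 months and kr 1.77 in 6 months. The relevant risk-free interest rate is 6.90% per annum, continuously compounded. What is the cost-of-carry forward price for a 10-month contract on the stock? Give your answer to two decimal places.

PV(dividends) I = 1.77·e^(−0.0690·5/12) + 1.77·e^(−0.0690·6/12)
I = 1.7198 + 1.7100 = 3.4298
F = (S − I)·e^(rT) = (352.77 − 3.4298) · e^(0.0690·10/12)
= 349.3402 · e^0.057500 = 349.3402 × 1.059185 = kr 370.02

kr 370.02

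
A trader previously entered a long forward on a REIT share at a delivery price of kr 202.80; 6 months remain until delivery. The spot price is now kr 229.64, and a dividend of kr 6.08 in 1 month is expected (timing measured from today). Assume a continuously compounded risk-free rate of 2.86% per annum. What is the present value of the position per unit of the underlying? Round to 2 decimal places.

kr 23.65

PV(remaining dividends) I = 6.08·e^(−0.0286·1/12) = 6.0655
Current forward F = (S − I)·e^(rT) = (229.64 − 6.0655)·e^(0.0286·6/12) = 223.5745 × 1.014403 = 226.7946
Value (long) = (F − K)·e^(−rT) = (226.7946 − 202.80) × 0.985802 = 23.6539
Value = kr 23.65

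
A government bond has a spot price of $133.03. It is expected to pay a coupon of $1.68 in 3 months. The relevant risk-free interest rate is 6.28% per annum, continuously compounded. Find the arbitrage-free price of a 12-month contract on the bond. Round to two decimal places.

PV(coupons) I = 1.68·e^(−0.0628·3/12)
I = 1.6538
F = (S − I)·e^(rT) = (133.03 − 1.6538) · e^(0.0628·12/12)
= 131.3762 · e^0.062800 = 131.3762 × 1.064814 = $139.89

$139.89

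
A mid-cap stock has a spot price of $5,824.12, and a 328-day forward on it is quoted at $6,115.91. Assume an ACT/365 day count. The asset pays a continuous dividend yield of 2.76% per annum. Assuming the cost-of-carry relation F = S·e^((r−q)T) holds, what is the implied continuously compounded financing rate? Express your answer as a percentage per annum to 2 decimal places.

From F = S·e^((r−q)T): (r − q) = ln(F/S)/T
ln(6115.91/5824.12) = ln(1.050100) = 0.048885
(r − q) = 0.048885 / (328/365) = 0.054399
r = ln(F/S)/T + q = 0.054399 + 0.0276 = 0.081999
r = 8.20%

8.20%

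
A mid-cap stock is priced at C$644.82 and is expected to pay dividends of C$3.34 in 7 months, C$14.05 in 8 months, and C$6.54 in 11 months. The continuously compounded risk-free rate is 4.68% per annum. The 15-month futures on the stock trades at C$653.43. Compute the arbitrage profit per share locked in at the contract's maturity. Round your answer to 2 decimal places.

PV(dividends) I = 3.34·e^(−0.0468·7/12) + 14.05·e^(−0.0468·8/12) + 6.54·e^(−0.0468·11/12) = 23.1338
Fair futures F* = (S − I)·e^(rT) = (644.82 − 23.1338)·e^0.058500 = 621.6862 × 1.060245 = 659.1397
Market C$653.43 < fair 659.1397: forward underpriced → reverse cash-and-carry (short the stock, invest proceeds at r, pay the dividends, go long the forward).
Profit at T = |F_mkt − F*| = |653.43 − 659.1397| = C$5.71 per share

C$5.71 per share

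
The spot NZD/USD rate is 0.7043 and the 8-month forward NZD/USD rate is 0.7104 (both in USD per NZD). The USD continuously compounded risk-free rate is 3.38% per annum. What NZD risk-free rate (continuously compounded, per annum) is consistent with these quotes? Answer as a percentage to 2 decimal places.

2.09%

F = S·e^((r_USD − r_NZD)T) ⇒ r_NZD = r_USD − ln(F/S)/T
ln(0.7104/0.7043) = 0.008624; /(8/12) = 0.012936
r_NZD = 0.0338 − 0.012936 = 0.020864
r_NZD = 2.09%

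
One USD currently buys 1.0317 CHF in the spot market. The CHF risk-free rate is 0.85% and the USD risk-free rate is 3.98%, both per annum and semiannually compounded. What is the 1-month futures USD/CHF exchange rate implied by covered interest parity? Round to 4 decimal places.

By covered interest parity, F = S · (1+r_CHF/2)^(2T) / (1+r_USD/2)^(2T)
= 1.0317 × 1.000707 / 1.003289 = 1.0317 × 0.997426
F = 1.0290 CHF per USD

1.0290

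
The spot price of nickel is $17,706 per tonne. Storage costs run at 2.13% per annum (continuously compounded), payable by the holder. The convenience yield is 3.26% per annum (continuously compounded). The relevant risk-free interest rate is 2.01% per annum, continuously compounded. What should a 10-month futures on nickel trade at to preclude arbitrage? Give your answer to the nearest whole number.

Net carry = r + u − y = 0.0201 + 0.0213 − 0.0326 = 0.0088
F = S·e^((r+u−y)T) = 17706 · e^(0.0088 × 10/12) = 17706 · e^0.007333
= 17706 × 1.007360 = $17,836 per tonne

$17,836 per tonne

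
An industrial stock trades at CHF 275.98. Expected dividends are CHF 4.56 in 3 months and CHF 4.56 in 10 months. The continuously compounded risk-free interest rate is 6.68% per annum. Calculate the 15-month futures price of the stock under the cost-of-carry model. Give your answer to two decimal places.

PV(dividends) I = 4.56·e^(−0.0668·3/12) + 4.56·e^(−0.0668·10/12)
I = 4.4845 + 4.3131 = 8.7976
F = (S − I)·e^(rT) = (275.98 − 8.7976) · e^(0.0668·15/12)
= 267.1824 · e^0.083500 = 267.1824 × 1.087085 = CHF 290.45

CHF 290.45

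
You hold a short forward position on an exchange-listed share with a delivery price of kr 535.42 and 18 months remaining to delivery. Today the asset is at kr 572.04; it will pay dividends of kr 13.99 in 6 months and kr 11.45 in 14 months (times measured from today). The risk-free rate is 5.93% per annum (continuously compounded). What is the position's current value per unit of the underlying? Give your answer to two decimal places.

-kr 57.92

PV(remaining dividends) I = 13.99·e^(−0.0593·6/12) + 11.45·e^(−0.0593·14/12) = 24.2659
Current forward F = (S − I)·e^(rT) = (572.04 − 24.2659)·e^(0.0593·18/12) = 547.7741 × 1.093026 = 598.7313
Value (long) = (F − K)·e^(−rT) = (598.7313 − 535.42) × 0.914891 = 57.9229
Short position value = −(long value) = -kr 57.92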